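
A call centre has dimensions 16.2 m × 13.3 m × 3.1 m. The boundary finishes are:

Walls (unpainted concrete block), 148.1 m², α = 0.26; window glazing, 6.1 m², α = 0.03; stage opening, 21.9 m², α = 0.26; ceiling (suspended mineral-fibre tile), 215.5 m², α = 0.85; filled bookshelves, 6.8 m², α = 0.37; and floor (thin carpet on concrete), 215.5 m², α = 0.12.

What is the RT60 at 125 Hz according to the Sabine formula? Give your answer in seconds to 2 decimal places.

Total absorption A = 148.1·0.26 + 6.1·0.03 + 21.9·0.26 + 215.5·0.85 + 6.8·0.37 + 215.5·0.12
  = 38.506 + 0.183 + 5.694 + 183.175 + 2.516 + 25.860 = 255.934 m² sabins.
V = 16.2·13.3·3.1 = 667.926 m³.
RT60 = 0.161 · V / A = 0.161 × 667.926 / 255.934 = 0.42 s.

0.42 sec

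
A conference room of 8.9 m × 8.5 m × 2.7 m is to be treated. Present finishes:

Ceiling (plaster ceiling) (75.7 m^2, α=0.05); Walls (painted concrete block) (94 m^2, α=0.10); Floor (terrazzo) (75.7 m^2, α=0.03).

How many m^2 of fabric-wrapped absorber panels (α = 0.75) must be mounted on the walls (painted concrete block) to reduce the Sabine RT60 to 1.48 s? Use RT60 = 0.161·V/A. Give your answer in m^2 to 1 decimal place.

10.4

A₁ = Σ Sᵢαᵢ = 75.7*0.05 + 94*0.10 + 75.7*0.03 = 15.456 sabins.
Required A₂ = 0.161·204.255/1.48 = 22.220 sabins.
Absorption to add: 22.220 − 15.456 = 6.764 sabins.
Net gain per m^2: Δα = 0.75 − 0.10 = 0.65.
Panel area = 6.764 / 0.65 = 10.4 m^2.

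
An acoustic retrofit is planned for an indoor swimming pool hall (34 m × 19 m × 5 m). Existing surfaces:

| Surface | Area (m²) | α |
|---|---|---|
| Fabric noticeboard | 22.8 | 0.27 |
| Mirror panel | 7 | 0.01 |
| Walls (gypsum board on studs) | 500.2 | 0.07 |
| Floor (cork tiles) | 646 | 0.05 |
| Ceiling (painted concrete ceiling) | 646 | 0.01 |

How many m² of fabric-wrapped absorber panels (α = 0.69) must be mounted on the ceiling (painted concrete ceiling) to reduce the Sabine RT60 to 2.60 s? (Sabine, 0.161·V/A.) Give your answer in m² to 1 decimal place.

176.5

A₁ = Σ Sᵢαᵢ = 22.8·0.27 + 7·0.01 + 500.2·0.07 + 646·0.05 + 646·0.01 = 80.000 sabins.
V = 3230 m³. Target absorption A₂ = 0.161 × 3230 / 2.60 = 200.012 sabins.
ΔA needed = 200.012 − 80.000 = 120.012 sabins.
Net gain per m²: Δα = 0.69 − 0.01 = 0.68.
Panel area = 120.012 / 0.68 = 176.5 m².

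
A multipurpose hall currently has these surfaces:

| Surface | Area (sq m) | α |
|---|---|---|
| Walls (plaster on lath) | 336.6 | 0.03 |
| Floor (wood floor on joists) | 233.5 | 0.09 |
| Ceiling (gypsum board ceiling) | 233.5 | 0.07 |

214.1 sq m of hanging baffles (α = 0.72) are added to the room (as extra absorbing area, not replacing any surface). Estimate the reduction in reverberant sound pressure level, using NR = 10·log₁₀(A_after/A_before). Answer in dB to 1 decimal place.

Equivalent absorption area: A_before = 336.6*0.03 + 233.5*0.09 + 233.5*0.07 = 47.458 sq m.
Added absorption = 214.1 × 0.72 = 154.152 sabins.
New total A_after = 201.610 sabins.
Reduction = 10 log₁₀(A_after/A_before) = 10 log₁₀(4.2482) = 6.3 dB.

6.3 dB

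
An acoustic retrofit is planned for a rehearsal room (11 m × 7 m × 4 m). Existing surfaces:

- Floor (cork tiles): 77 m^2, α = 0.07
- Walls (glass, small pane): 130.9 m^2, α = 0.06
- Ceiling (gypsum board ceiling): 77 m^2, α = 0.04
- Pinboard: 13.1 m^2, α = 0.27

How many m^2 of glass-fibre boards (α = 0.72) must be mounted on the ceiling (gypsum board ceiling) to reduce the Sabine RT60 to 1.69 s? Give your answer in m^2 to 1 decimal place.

13.9

Total absorption A₁ = 77×0.07 + 130.9×0.06 + 77×0.04 + 13.1×0.27
  = 5.390 + 7.854 + 3.080 + 3.537 = 19.861 m^2 sabins.
V = 308 m³. Target absorption A₂ = 0.161 × 308 / 1.69 = 29.342 sabins.
ΔA needed = 29.342 − 19.861 = 9.481 sabins.
Each m^2 of panel replacing the ceiling (gypsum board ceiling) adds (0.72 − 0.04) = 0.68 sabins.
Panel area = 9.481 / 0.68 = 13.9 m^2.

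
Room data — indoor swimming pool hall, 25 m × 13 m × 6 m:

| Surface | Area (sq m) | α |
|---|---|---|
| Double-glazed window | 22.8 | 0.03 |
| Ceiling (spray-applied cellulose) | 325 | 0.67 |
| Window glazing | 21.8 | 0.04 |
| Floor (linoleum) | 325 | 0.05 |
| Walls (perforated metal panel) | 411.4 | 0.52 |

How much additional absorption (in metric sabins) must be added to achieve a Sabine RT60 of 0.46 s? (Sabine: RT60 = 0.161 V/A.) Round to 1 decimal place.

233.0 sabins

Summing Sᵢαᵢ: 0.684 + 217.750 + 0.872 + 16.250 + 213.928 → A₁ = 449.484 sabins.
Target A₂ = 0.161·1950/0.46 = 682.500 sabins (V = 1950 m³).
ΔA = A₂ − A₁ = 682.500 − 449.484 = 233.0 sabins.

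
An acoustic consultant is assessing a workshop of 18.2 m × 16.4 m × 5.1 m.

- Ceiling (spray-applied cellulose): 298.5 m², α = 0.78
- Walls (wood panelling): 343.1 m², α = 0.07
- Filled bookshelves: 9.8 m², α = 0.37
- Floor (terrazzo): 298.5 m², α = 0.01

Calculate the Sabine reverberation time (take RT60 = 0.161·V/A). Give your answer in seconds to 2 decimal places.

Equivalent absorption area: A = 298.5*0.78 + 343.1*0.07 + 9.8*0.37 + 298.5*0.01 = 263.458 m².
Volume V = 18.2 × 16.4 × 5.1 = 1522.248 m³.
T = 0.161 V/A = 0.161·1522.248/263.458 = 0.93 s.

0.93 sec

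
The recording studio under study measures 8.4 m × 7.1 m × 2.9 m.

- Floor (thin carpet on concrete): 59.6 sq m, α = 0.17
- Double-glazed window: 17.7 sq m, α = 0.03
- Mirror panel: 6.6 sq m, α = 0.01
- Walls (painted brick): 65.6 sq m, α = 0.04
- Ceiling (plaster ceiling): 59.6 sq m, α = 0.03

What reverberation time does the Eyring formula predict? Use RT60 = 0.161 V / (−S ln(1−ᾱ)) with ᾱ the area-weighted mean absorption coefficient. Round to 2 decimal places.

1.77 seconds

Total surface area S = 59.6 + 17.7 + 6.6 + 65.6 + 59.6 = 209.1 sq m.
Σ(Sᵢαᵢ) = 59.6·0.17 + 17.7·0.03 + 6.6·0.01 + 65.6·0.04 + 59.6·0.03 = 15.141.
ᾱ = 15.141 / 209.1 = 0.0724.
−S·ln(1−ᾱ) = −209.1 × ln(1 − 0.0724) = 15.715.
V = 8.4 × 7.1 × 2.9 = 172.956 m³.
RT60 = 0.161 × 172.956 / 15.715 = 1.77 s.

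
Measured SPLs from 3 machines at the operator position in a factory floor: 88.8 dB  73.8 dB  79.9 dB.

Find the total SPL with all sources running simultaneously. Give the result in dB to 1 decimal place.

89.4 dB

Σ 10^(Lᵢ/10) = 8.803e+08.
L_total = 10·log₁₀(8.803e+08) = 89.4 dB.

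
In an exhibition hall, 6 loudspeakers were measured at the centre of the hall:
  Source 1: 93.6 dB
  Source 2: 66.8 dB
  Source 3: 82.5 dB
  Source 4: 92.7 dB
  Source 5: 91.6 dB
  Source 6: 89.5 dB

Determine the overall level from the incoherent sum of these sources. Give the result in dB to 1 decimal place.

Converting to relative power and adding: 10^(93.6/10) + 10^(66.8/10) + 10^(82.5/10) + 10^(92.7/10) + 10^(91.6/10) + 10^(89.5/10) = 6.672e+09.
Combined level = 10 log₁₀(6.672e+09) = 98.2 dB.

98.2 dB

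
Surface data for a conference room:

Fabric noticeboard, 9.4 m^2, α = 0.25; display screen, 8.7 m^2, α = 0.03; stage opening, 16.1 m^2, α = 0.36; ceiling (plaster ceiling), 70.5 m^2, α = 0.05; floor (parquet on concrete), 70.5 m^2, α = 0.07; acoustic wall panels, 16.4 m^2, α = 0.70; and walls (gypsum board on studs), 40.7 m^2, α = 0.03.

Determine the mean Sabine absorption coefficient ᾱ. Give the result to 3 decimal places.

0.127

S = Σ Sᵢ = 9.4 + 8.7 + 16.1 + 70.5 + 70.5 + 16.4 + 40.7 = 232.3 m^2.
A = 9.4*0.25 + 8.7*0.03 + 16.1*0.36 + 70.5*0.05 + 70.5*0.07 + 16.4*0.70 + 40.7*0.03 = 29.568 sabins.
ᾱ = 29.568 / 232.3 = 0.127.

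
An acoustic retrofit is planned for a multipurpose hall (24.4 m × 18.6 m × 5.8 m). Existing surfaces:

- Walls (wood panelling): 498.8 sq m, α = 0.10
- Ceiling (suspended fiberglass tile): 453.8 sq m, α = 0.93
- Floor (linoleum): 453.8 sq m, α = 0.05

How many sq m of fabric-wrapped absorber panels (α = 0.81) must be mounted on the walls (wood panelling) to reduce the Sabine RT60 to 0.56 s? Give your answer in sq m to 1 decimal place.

369.3

Total absorption A₁ = 498.8·0.10 + 453.8·0.93 + 453.8·0.05
  = 49.880 + 422.034 + 22.690 = 494.604 sq m sabins.
Required A₂ = 0.161·2632.272/0.56 = 756.778 sabins.
ΔA needed = 756.778 − 494.604 = 262.174 sabins.
Each sq m of panel replacing the walls (wood panelling) adds (0.81 − 0.10) = 0.71 sabins.
Area = ΔA/Δα = 262.174/0.71 = 369.3 sq m.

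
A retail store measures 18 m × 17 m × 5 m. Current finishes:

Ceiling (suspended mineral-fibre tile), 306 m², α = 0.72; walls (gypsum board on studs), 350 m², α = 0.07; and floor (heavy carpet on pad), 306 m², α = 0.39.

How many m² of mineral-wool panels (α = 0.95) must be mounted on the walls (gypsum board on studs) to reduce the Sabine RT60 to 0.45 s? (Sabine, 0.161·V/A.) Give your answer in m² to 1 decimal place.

A₁ = Σ Sᵢαᵢ = 306*0.72 + 350*0.07 + 306*0.39 = 364.160 sabins.
Required A₂ = 0.161·1530/0.45 = 547.400 sabins.
Absorption to add: 547.400 − 364.160 = 183.240 sabins.
Each m² of panel replacing the walls (gypsum board on studs) adds (0.95 − 0.07) = 0.88 sabins.
Area = ΔA/Δα = 183.240/0.88 = 208.2 m².

208.2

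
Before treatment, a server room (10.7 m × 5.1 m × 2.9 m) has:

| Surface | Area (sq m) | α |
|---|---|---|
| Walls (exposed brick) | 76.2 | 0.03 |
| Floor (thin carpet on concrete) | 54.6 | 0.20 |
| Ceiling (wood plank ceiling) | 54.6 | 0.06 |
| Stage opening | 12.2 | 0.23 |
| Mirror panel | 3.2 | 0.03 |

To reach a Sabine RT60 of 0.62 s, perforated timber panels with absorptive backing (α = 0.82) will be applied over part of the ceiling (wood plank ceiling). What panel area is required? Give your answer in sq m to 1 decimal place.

Equivalent absorption area: A₁ = 76.2×0.03 + 54.6×0.20 + 54.6×0.06 + 12.2×0.23 + 3.2×0.03 = 19.384 sq m.
V = 158.253 m³. Target absorption A₂ = 0.161 × 158.253 / 0.62 = 41.095 sabins.
Absorption to add: 41.095 − 19.384 = 21.711 sabins.
Net gain per sq m: Δα = 0.82 − 0.06 = 0.76.
Panel area = 21.711 / 0.76 = 28.6 sq m.

28.6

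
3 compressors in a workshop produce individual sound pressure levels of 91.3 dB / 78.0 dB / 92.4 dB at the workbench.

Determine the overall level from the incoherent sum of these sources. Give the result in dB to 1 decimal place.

Converting to relative power and adding: 10^(91.3/10) + 10^(78.0/10) + 10^(92.4/10) = 3.15e+09.
Back to dB: 10·log₁₀ Σ = 95.0 dB.

95.0 dB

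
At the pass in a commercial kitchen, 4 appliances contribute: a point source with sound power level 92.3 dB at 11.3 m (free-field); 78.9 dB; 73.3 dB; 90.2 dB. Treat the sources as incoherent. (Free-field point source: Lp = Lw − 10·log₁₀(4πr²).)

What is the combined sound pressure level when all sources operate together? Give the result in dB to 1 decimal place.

90.6 dB

Source at 11.3 m: Lp = 92.3 − 10·log₁₀(4π·11.3²) = 92.3 − 10·log₁₀(1604.600) = 60.2 dB.
Σ 10^(Lᵢ/10) = 1.147e+09.
Combined level = 10 log₁₀(1.147e+09) = 90.6 dB.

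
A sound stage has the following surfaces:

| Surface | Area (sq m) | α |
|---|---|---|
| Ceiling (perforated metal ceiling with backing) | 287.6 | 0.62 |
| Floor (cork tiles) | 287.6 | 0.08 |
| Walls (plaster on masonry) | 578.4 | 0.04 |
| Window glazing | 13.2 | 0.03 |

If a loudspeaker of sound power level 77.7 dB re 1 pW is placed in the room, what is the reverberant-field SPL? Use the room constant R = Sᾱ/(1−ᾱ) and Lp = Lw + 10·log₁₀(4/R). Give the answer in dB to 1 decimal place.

Σ(Sᵢαᵢ) = 287.6·0.62 + 287.6·0.08 + 578.4·0.04 + 13.2·0.03 = 224.852; total area S = 1166.8 sq m.
ᾱ = 0.1927, so room constant R = A/(1−ᾱ) = 278.523 sq m.
Lp = Lw + 10 log₁₀(4/R) = 77.7 -18.43 = 59.3 dB.

59.3 dB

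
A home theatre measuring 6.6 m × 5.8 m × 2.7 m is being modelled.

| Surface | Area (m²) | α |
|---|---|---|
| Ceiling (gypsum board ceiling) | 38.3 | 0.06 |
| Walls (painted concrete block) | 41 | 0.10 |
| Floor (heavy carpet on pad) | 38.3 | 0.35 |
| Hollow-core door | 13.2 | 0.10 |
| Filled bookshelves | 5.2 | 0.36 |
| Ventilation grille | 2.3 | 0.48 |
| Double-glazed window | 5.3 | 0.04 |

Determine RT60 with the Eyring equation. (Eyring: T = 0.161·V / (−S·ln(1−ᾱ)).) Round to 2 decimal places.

Total surface area S = 38.3 + 41 + 38.3 + 13.2 + 5.2 + 2.3 + 5.3 = 143.6 m².
Absorption A = 38.3·0.06 + 41·0.10 + 38.3·0.35 + 13.2·0.10 + 5.2·0.36 + 2.3·0.48 + 5.3·0.04 = 24.311 sabins.
Mean coefficient ᾱ = A/S = 0.1693.
−S·ln(1−ᾱ) = −143.6 × ln(1 − 0.1693) = 26.636.
V = 6.6 × 5.8 × 2.7 = 103.356 m³.
RT60 = 0.161 × 103.356 / 26.636 = 0.62 s.

0.62 sec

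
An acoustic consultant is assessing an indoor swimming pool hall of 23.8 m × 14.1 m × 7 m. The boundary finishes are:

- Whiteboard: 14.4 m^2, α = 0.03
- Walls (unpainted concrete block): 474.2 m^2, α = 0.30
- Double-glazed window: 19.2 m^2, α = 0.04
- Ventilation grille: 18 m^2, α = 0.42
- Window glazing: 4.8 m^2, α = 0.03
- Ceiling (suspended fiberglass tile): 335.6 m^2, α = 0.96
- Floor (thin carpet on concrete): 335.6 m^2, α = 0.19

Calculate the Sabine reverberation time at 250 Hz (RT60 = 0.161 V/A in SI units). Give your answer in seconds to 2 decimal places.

0.70 s

Summing Sᵢαᵢ: 0.432 + 142.260 + 0.768 + 7.560 + 0.144 + 322.176 + 63.764 → A = 537.104 sabins.
V = 23.8·14.1·7 = 2349.06 m³.
T = 0.161 V/A = 0.161·2349.06/537.104 = 0.70 s.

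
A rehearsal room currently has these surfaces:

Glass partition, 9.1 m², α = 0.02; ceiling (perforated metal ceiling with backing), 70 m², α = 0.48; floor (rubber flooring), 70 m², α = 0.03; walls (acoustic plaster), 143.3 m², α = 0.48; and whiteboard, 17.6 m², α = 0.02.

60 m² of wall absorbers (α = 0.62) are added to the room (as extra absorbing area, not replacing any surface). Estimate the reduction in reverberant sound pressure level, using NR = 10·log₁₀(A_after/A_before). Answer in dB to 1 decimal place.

1.3 dB

Summing Sᵢαᵢ: 0.182 + 33.600 + 2.100 + 68.784 + 0.352 → A_before = 105.018 sabins.
Added absorption = 60 × 0.62 = 37.200 sabins.
New total A_after = 142.218 sabins.
Reduction = 10 log₁₀(A_after/A_before) = 10 log₁₀(1.3542) = 1.3 dB.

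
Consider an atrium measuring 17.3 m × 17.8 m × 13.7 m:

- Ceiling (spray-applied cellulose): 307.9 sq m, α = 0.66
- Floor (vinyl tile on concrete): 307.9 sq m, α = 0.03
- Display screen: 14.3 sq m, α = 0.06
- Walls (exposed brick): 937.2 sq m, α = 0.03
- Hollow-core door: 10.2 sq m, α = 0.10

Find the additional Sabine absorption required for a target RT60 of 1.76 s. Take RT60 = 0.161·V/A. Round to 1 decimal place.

Summing Sᵢαᵢ: 203.214 + 9.237 + 0.858 + 28.116 + 1.020 → A₁ = 242.445 sabins.
For T = 1.76 s, need A₂ = 0.161·V/T = 0.161·4218.778/1.76 = 385.922 sabins.
ΔA = A₂ − A₁ = 385.922 − 242.445 = 143.5 sabins.

143.5 sabins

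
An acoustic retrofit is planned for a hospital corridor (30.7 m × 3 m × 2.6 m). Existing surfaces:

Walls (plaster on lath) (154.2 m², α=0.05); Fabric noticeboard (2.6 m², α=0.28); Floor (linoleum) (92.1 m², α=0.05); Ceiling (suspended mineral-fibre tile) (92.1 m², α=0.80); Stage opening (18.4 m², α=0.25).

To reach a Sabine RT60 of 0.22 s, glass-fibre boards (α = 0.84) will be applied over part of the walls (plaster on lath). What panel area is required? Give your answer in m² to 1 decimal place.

106.2

Equivalent absorption area: A₁ = 154.2×0.05 + 2.6×0.28 + 92.1×0.05 + 92.1×0.80 + 18.4×0.25 = 91.323 m².
Required A₂ = 0.161·239.46/0.22 = 175.241 sabins.
Absorption to add: 175.241 − 91.323 = 83.918 sabins.
Each m² of panel replacing the walls (plaster on lath) adds (0.84 − 0.05) = 0.79 sabins.
Panel area = 83.918 / 0.79 = 106.2 m².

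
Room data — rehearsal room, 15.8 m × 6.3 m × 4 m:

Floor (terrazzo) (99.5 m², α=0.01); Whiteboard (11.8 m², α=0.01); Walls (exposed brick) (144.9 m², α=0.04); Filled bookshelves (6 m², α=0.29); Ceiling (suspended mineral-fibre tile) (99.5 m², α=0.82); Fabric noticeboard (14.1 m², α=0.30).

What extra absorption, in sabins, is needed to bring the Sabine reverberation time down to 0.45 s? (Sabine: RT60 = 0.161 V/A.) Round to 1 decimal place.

48.0 sabins

Total absorption A₁ = 99.5*0.01 + 11.8*0.01 + 144.9*0.04 + 6*0.29 + 99.5*0.82 + 14.1*0.30
  = 0.995 + 0.118 + 5.796 + 1.740 + 81.590 + 4.230 = 94.469 m² sabins.
V = 398.16 m³. Required absorption A₂ = 0.161 × 398.16 / 0.45 = 142.453 sabins.
Additional absorption ΔA = 142.453 − 94.469 = 48.0 sabins.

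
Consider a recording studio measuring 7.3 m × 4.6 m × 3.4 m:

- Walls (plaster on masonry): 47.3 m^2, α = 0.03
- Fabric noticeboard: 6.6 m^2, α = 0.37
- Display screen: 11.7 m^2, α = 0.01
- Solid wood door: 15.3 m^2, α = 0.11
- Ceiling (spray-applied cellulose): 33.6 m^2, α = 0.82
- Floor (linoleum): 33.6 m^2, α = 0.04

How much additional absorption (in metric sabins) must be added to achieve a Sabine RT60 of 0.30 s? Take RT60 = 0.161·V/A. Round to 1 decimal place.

26.7 sabins

Equivalent absorption area: A₁ = 47.3*0.03 + 6.6*0.37 + 11.7*0.01 + 15.3*0.11 + 33.6*0.82 + 33.6*0.04 = 34.557 m^2.
Target A₂ = 0.161·114.172/0.30 = 61.272 sabins (V = 114.172 m³).
Shortfall: 61.272 − 34.557 = 26.7 sabins.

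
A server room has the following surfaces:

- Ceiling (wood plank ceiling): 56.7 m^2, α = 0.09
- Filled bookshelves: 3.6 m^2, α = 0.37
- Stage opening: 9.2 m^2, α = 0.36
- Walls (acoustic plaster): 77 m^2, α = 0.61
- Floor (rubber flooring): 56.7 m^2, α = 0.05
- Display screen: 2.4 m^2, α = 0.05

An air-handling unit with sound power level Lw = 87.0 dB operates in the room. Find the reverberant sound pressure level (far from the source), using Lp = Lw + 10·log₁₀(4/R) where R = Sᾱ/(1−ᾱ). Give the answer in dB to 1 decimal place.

73.8 dB

Σ(Sᵢαᵢ) = 56.7×0.09 + 3.6×0.37 + 9.2×0.36 + 77×0.61 + 56.7×0.05 + 2.4×0.05 = 59.672; total area S = 205.6 m^2.
ᾱ = 59.672/205.6 = 0.2902; R = Sᾱ/(1−ᾱ) = 59.672/(1−0.2902) = 84.069 m^2.
Lp = 87.0 + 10·log₁₀(4/84.069) = 87.0 + (-13.23) = 73.8 dB.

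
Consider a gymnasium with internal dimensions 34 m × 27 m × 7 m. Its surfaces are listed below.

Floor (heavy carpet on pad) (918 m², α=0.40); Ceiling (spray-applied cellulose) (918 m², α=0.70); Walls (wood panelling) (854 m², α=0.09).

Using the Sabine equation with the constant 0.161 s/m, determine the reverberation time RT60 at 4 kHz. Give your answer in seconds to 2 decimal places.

0.95 sec

Summing Sᵢαᵢ: 367.200 + 642.600 + 76.860 → A = 1086.660 sabins.
Volume V = 34 × 27 × 7 = 6426 m³.
Sabine: RT60 = 0.161 × 6426 / 1086.660 = 0.95 s.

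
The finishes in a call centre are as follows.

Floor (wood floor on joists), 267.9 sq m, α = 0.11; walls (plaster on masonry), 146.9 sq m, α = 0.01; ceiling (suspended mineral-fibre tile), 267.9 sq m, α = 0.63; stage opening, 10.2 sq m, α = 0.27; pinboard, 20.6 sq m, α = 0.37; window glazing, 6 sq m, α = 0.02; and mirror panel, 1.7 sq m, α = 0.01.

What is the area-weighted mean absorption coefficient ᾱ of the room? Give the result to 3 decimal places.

Total surface area S = 721.2 sq m.
Weighted sum Σ Sα = 210.228.
ᾱ = A/S = 0.291.

0.291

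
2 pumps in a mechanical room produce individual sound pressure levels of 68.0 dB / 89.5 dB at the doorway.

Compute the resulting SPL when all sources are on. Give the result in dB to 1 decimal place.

Σ 10^(Lᵢ/10) = 8.976e+08.
Combined level = 10 log₁₀(8.976e+08) = 89.5 dB.

89.5 dB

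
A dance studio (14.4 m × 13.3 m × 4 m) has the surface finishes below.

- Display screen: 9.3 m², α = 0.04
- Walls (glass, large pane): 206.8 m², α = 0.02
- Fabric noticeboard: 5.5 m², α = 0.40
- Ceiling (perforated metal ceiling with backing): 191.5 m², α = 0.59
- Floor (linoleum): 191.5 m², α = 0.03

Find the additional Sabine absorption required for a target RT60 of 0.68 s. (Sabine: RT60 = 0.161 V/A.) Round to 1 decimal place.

55.9 sabins

Total absorption A₁ = 9.3*0.04 + 206.8*0.02 + 5.5*0.40 + 191.5*0.59 + 191.5*0.03
  = 0.372 + 4.136 + 2.200 + 112.985 + 5.745 = 125.438 m² sabins.
For T = 0.68 s, need A₂ = 0.161·V/T = 0.161·766.08/0.68 = 181.381 sabins.
ΔA = A₂ − A₁ = 181.381 − 125.438 = 55.9 sabins.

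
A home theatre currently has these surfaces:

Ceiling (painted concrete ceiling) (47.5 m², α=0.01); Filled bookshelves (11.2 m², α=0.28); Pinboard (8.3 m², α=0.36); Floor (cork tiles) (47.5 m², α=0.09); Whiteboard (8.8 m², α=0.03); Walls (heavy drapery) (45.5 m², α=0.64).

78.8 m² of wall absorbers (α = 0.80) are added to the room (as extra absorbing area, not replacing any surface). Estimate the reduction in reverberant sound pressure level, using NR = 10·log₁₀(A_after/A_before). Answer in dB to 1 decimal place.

Total absorption A_before = 47.5×0.01 + 11.2×0.28 + 8.3×0.36 + 47.5×0.09 + 8.8×0.03 + 45.5×0.64
  = 0.475 + 3.136 + 2.988 + 4.275 + 0.264 + 29.120 = 40.258 m² sabins.
Added absorption = 78.8 × 0.80 = 63.040 sabins.
A_after = 40.258 + 63.040 = 103.298 sabins.
Reduction = 10 log₁₀(A_after/A_before) = 10 log₁₀(2.5659) = 4.1 dB.

4.1 dB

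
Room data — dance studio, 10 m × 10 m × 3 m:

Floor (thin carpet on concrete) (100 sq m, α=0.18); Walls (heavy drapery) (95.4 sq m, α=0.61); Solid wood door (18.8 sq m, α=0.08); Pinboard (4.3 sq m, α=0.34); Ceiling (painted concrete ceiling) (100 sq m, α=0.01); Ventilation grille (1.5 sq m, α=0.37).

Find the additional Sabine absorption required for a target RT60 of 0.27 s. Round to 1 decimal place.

Equivalent absorption area: A₁ = 100*0.18 + 95.4*0.61 + 18.8*0.08 + 4.3*0.34 + 100*0.01 + 1.5*0.37 = 80.715 sq m.
V = 300 m³. Required absorption A₂ = 0.161 × 300 / 0.27 = 178.889 sabins.
Shortfall: 178.889 − 80.715 = 98.2 sabins.

98.2 sabins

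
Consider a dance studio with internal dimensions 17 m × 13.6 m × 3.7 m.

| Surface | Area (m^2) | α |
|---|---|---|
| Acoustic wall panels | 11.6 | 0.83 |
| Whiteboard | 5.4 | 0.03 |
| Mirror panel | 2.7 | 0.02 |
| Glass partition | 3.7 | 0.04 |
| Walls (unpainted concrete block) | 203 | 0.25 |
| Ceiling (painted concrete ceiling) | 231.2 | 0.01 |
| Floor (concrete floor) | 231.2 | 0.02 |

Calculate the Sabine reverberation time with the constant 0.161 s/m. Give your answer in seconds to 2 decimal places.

2.04 seconds

A = Σ Sᵢαᵢ = 11.6×0.83 + 5.4×0.03 + 2.7×0.02 + 3.7×0.04 + 203×0.25 + 231.2×0.01 + 231.2×0.02 = 67.678 sabins.
V = 17·13.6·3.7 = 855.44 m³.
Sabine: RT60 = 0.161 × 855.44 / 67.678 = 2.04 s.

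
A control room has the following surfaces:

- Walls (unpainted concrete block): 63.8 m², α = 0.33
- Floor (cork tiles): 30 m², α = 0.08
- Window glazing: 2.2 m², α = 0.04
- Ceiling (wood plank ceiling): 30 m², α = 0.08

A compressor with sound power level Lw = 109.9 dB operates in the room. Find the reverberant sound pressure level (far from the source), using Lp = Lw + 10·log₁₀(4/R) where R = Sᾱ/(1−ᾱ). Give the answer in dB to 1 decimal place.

Σ(Sᵢαᵢ) = 63.8×0.33 + 30×0.08 + 2.2×0.04 + 30×0.08 = 25.942; total area S = 126.0 m².
ᾱ = 0.2059, so room constant R = A/(1−ᾱ) = 32.668 m².
Lp = 109.9 + 10·log₁₀(4/32.668) = 109.9 + (-9.12) = 100.8 dB.

100.8 dB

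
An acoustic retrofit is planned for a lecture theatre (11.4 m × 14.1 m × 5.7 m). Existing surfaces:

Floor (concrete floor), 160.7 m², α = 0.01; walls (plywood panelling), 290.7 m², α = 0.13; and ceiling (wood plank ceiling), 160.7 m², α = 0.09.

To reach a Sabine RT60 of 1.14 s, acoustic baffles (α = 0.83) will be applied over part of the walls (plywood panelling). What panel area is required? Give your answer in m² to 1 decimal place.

107.9

A₁ = Σ Sᵢαᵢ = 160.7*0.01 + 290.7*0.13 + 160.7*0.09 = 53.861 sabins.
V = 916.218 m³. Target absorption A₂ = 0.161 × 916.218 / 1.14 = 129.396 sabins.
ΔA needed = 129.396 − 53.861 = 75.535 sabins.
Each m² of panel replacing the walls (plywood panelling) adds (0.83 − 0.13) = 0.70 sabins.
Area = ΔA/Δα = 75.535/0.70 = 107.9 m².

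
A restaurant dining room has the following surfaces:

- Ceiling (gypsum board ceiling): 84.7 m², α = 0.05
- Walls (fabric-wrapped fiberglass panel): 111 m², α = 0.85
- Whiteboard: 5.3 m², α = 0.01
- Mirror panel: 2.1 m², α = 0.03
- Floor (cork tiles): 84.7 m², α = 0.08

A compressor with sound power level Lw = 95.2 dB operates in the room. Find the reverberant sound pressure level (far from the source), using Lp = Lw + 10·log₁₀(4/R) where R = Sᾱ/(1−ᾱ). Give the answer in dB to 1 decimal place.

A = 105.477 sabins; S = 287.8 m².
ᾱ = 105.477/287.8 = 0.3665; R = Sᾱ/(1−ᾱ) = 105.477/(1−0.3665) = 166.499 m².
Lp = 95.2 + 10·log₁₀(4/166.499) = 95.2 + (-16.19) = 79.0 dB.

79.0 dB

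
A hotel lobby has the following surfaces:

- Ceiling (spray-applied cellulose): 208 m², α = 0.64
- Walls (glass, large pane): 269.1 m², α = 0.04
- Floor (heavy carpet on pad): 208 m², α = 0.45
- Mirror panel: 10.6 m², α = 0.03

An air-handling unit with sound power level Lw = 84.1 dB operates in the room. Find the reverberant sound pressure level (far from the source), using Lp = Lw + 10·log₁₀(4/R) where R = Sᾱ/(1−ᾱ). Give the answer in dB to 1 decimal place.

Σ(Sᵢαᵢ) = 208×0.64 + 269.1×0.04 + 208×0.45 + 10.6×0.03 = 237.802; total area S = 695.7 m².
ᾱ = 0.3418, so room constant R = A/(1−ᾱ) = 361.291 m².
Lp = 84.1 + 10·log₁₀(4/361.291) = 84.1 + (-19.56) = 64.5 dB.

64.5 dB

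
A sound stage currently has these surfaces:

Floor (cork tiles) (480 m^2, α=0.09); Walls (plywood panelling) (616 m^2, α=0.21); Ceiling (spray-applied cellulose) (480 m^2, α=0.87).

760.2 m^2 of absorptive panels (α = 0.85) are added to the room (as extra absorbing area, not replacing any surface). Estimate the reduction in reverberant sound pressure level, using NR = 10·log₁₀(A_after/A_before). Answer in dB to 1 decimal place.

3.2 dB

Equivalent absorption area: A_before = 480*0.09 + 616*0.21 + 480*0.87 = 590.160 m^2.
Added absorption = 760.2 × 0.85 = 646.170 sabins.
New total A_after = 1236.330 sabins.
Reduction = 10 log₁₀(A_after/A_before) = 10 log₁₀(2.0949) = 3.2 dB.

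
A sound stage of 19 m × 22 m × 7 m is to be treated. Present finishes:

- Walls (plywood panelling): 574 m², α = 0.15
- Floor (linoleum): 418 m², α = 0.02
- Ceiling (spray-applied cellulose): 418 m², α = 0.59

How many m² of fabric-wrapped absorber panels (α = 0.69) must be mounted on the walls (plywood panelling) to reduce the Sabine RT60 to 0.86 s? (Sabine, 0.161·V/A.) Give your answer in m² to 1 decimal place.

382.8

A₁ = Σ Sᵢαᵢ = 574×0.15 + 418×0.02 + 418×0.59 = 341.080 sabins.
Required A₂ = 0.161·2926/0.86 = 547.774 sabins.
ΔA needed = 547.774 − 341.080 = 206.694 sabins.
Each m² of panel replacing the walls (plywood panelling) adds (0.69 − 0.15) = 0.54 sabins.
Area = ΔA/Δα = 206.694/0.54 = 382.8 m².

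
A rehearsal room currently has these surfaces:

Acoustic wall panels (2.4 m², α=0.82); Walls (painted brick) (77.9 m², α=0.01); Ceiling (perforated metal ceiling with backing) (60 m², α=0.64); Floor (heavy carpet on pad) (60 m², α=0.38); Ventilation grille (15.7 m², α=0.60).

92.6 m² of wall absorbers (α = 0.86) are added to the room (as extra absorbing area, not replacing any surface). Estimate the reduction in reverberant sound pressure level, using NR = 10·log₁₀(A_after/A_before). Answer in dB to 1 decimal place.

Equivalent absorption area: A_before = 2.4×0.82 + 77.9×0.01 + 60×0.64 + 60×0.38 + 15.7×0.60 = 73.367 m².
Treatment contributes 92.6·0.86 = 79.636 sabins.
A_after = 73.367 + 79.636 = 153.003 sabins.
Reduction = 10 log₁₀(A_after/A_before) = 10 log₁₀(2.0854) = 3.2 dB.

3.2 dB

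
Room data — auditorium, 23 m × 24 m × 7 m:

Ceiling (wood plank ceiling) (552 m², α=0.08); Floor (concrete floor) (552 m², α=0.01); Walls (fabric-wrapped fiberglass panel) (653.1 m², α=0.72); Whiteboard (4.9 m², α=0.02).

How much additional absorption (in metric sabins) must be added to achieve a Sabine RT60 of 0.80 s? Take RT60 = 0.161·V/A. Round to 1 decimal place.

257.6 sabins

Equivalent absorption area: A₁ = 552*0.08 + 552*0.01 + 653.1*0.72 + 4.9*0.02 = 520.010 m².
V = 3864 m³. Required absorption A₂ = 0.161 × 3864 / 0.80 = 777.630 sabins.
Additional absorption ΔA = 777.630 − 520.010 = 257.6 sabins.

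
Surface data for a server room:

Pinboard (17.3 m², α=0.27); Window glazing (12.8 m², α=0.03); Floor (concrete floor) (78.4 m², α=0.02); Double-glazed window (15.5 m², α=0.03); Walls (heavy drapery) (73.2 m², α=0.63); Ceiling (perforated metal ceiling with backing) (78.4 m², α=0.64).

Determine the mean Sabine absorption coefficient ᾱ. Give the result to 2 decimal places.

Total surface area S = 275.6 m².
A = 17.3*0.27 + 12.8*0.03 + 78.4*0.02 + 15.5*0.03 + 73.2*0.63 + 78.4*0.64 = 103.380 sabins.
ᾱ = 103.380 / 275.6 = 0.38.

0.38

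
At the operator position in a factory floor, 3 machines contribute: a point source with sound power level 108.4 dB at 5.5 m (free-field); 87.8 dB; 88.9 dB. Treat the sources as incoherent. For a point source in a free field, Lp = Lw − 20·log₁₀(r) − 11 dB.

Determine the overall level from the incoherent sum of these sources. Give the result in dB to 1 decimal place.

Source at 5.5 m: Lp = 108.4 − 20·log₁₀(5.5) − 11 = 82.6 dB.
Sum in the linear (power) domain: Σ 10^(Lᵢ/10) = 10^(82.6/10) + 10^(87.8/10) + 10^(88.9/10) = 1.561e+09.
Combined level = 10 log₁₀(1.561e+09) = 91.9 dB.

91.9 dB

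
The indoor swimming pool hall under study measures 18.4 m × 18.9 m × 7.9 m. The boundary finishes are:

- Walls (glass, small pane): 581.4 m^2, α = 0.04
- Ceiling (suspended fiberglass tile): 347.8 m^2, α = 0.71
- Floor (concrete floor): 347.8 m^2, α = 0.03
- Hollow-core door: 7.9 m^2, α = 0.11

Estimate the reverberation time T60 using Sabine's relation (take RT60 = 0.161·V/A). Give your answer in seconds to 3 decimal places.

Total absorption A = 581.4·0.04 + 347.8·0.71 + 347.8·0.03 + 7.9·0.11
  = 23.256 + 246.938 + 10.434 + 0.869 = 281.497 m^2 sabins.
Room volume: 2747.304 m³.
Sabine: RT60 = 0.161 × 2747.304 / 281.497 = 1.571 s.

1.571 sec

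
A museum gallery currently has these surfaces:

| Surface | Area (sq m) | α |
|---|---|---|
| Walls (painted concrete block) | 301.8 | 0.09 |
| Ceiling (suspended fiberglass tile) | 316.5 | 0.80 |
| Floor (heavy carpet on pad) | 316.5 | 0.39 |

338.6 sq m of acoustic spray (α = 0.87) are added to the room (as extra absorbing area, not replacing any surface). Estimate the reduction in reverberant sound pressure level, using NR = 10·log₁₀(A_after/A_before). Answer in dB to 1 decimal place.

Equivalent absorption area: A_before = 301.8*0.09 + 316.5*0.80 + 316.5*0.39 = 403.797 sq m.
Treatment contributes 338.6·0.87 = 294.582 sabins.
New total A_after = 698.379 sabins.
NR = 10·log₁₀(698.379/403.797) = 2.4 dB.

2.4 dB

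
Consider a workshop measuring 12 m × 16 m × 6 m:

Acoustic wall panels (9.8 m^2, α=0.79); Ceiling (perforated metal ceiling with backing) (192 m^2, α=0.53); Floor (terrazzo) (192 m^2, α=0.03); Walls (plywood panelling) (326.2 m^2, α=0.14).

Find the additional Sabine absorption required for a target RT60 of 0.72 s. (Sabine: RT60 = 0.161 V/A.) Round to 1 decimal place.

Total absorption A₁ = 9.8*0.79 + 192*0.53 + 192*0.03 + 326.2*0.14
  = 7.742 + 101.760 + 5.760 + 45.668 = 160.930 m^2 sabins.
Target A₂ = 0.161·1152/0.72 = 257.600 sabins (V = 1152 m³).
Additional absorption ΔA = 257.600 − 160.930 = 96.7 sabins.

96.7 sabins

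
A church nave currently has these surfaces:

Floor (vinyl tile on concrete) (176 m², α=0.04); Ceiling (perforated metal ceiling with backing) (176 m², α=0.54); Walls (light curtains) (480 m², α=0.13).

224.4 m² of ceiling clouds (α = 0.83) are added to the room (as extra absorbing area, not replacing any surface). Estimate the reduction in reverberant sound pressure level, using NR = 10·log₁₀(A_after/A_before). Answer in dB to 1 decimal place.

Equivalent absorption area: A_before = 176·0.04 + 176·0.54 + 480·0.13 = 164.480 m².
Added absorption = 224.4 × 0.83 = 186.252 sabins.
New total A_after = 350.732 sabins.
NR = 10·log₁₀(350.732/164.480) = 3.3 dB.

3.3 dB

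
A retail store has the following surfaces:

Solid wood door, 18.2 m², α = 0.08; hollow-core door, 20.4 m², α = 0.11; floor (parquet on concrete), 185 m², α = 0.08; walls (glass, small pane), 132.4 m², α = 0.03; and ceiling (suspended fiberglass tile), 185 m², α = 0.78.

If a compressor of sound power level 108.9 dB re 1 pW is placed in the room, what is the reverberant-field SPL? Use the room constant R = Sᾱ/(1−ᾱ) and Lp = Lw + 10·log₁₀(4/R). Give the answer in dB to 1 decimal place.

A = 166.772 sabins; S = 541.0 m².
ᾱ = 0.3083, so room constant R = A/(1−ᾱ) = 241.105 m².
Lp = 108.9 + 10·log₁₀(4/241.105) = 108.9 + (-17.80) = 91.1 dB.

91.1 dB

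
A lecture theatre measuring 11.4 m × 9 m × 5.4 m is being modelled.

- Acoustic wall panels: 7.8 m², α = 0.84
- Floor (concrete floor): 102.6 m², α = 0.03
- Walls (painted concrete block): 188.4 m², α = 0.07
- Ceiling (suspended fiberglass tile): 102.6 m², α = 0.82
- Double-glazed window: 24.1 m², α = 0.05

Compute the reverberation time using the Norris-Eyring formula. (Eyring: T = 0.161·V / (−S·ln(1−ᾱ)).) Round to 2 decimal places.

Total surface area S = 7.8 + 102.6 + 188.4 + 102.6 + 24.1 = 425.5 m².
Absorption A = 7.8×0.84 + 102.6×0.03 + 188.4×0.07 + 102.6×0.82 + 24.1×0.05 = 108.155 sabins.
Mean coefficient ᾱ = A/S = 0.2542.
Eyring denominator: −S ln(1−ᾱ) = 124.798.
V = 11.4 × 9 × 5.4 = 554.04 m³.
RT60 = 0.161 × 554.04 / 124.798 = 0.71 s.

0.71 s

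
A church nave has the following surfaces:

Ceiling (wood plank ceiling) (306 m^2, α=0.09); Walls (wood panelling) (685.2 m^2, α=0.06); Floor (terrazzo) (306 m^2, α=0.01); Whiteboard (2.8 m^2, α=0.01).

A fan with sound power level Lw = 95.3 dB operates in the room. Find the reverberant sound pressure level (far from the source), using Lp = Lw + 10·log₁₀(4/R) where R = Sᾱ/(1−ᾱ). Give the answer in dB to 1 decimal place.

Σ(Sᵢαᵢ) = 306×0.09 + 685.2×0.06 + 306×0.01 + 2.8×0.01 = 71.740; total area S = 1300.0 m^2.
ᾱ = 71.740/1300.0 = 0.0552; R = Sᾱ/(1−ᾱ) = 71.740/(1−0.0552) = 75.931 m^2.
Lp = 95.3 + 10·log₁₀(4/75.931) = 95.3 + (-12.78) = 82.5 dB.

82.5 dB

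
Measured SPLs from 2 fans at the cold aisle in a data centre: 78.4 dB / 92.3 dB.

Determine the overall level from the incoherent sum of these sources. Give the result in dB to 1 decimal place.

92.5 dB

Σ 10^(Lᵢ/10) = 1.767e+09.
L_total = 10·log₁₀(1.767e+09) = 92.5 dB.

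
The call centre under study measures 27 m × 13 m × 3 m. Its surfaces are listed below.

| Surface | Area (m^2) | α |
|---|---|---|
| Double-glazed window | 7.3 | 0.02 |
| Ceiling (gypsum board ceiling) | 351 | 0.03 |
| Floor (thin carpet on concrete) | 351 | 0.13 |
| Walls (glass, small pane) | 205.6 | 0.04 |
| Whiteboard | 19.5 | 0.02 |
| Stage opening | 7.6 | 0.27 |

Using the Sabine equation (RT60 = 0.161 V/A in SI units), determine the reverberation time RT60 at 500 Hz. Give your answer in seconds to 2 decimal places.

Equivalent absorption area: A = 7.3×0.02 + 351×0.03 + 351×0.13 + 205.6×0.04 + 19.5×0.02 + 7.6×0.27 = 66.972 m^2.
V = 27·13·3 = 1053 m³.
T = 0.161 V/A = 0.161·1053/66.972 = 2.53 s.

2.53 s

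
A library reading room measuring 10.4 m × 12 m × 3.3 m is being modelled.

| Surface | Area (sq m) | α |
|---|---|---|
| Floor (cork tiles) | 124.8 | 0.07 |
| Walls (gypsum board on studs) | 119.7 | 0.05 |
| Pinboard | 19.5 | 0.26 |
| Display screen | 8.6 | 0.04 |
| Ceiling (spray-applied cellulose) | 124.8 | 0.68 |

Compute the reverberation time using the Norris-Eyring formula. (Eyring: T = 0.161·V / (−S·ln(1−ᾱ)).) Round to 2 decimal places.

0.54 s

Total surface area S = 124.8 + 119.7 + 19.5 + 8.6 + 124.8 = 397.4 sq m.
Absorption A = 124.8·0.07 + 119.7·0.05 + 19.5·0.26 + 8.6·0.04 + 124.8·0.68 = 104.999 sabins.
ᾱ = 104.999 / 397.4 = 0.2642.
Eyring denominator: −S ln(1−ᾱ) = 121.921.
V = 10.4 × 12 × 3.3 = 411.84 m³.
RT60 = 0.161 × 411.84 / 121.921 = 0.54 s.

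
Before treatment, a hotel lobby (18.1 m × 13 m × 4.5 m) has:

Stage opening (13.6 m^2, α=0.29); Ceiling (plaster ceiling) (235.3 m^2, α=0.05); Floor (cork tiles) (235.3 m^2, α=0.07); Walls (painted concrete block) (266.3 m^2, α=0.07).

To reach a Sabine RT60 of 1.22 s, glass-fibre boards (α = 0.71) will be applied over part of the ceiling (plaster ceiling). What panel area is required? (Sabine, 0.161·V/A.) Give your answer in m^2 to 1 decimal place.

Equivalent absorption area: A₁ = 13.6×0.29 + 235.3×0.05 + 235.3×0.07 + 266.3×0.07 = 50.821 m^2.
Required A₂ = 0.161·1058.85/1.22 = 139.733 sabins.
Absorption to add: 139.733 − 50.821 = 88.912 sabins.
Net gain per m^2: Δα = 0.71 − 0.05 = 0.66.
Area = ΔA/Δα = 88.912/0.66 = 134.7 m^2.

134.7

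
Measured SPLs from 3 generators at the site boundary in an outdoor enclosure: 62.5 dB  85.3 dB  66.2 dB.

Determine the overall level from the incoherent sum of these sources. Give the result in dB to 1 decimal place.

Converting to relative power and adding: 10^(62.5/10) + 10^(85.3/10) + 10^(66.2/10) = 3.448e+08.
L_total = 10·log₁₀(3.448e+08) = 85.4 dB.

85.4 dB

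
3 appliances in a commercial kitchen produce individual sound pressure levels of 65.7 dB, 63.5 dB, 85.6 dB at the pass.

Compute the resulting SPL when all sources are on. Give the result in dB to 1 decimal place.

Sum in the linear (power) domain: Σ 10^(Lᵢ/10) = 10^(65.7/10) + 10^(63.5/10) + 10^(85.6/10) = 3.69e+08.
L_total = 10·log₁₀(3.69e+08) = 85.7 dB.

85.7 dB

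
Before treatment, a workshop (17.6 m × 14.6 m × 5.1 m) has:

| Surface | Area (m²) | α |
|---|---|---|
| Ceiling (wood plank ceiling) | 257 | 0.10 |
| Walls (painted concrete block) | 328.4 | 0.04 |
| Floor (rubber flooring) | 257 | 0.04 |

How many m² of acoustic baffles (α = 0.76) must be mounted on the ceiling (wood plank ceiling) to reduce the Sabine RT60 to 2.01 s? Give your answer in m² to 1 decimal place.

84.6

Equivalent absorption area: A₁ = 257*0.10 + 328.4*0.04 + 257*0.04 = 49.116 m².
V = 1310.496 m³. Target absorption A₂ = 0.161 × 1310.496 / 2.01 = 104.970 sabins.
ΔA needed = 104.970 − 49.116 = 55.854 sabins.
Net gain per m²: Δα = 0.76 − 0.10 = 0.66.
Panel area = 55.854 / 0.66 = 84.6 m².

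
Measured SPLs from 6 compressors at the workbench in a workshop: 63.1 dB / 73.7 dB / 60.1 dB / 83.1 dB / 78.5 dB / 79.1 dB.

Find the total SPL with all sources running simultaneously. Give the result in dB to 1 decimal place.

Converting to relative power and adding: 10^(63.1/10) + 10^(73.7/10) + 10^(60.1/10) + 10^(83.1/10) + 10^(78.5/10) + 10^(79.1/10) = 3.828e+08.
L_total = 10·log₁₀(3.828e+08) = 85.8 dB.

85.8 dB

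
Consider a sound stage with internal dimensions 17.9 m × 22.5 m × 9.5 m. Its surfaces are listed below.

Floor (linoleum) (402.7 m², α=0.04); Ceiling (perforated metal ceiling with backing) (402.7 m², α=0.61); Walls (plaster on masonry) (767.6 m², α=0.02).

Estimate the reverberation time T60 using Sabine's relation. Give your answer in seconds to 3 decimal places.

2.223 s

Equivalent absorption area: A = 402.7×0.04 + 402.7×0.61 + 767.6×0.02 = 277.107 m².
V = 17.9·22.5·9.5 = 3826.125 m³.
RT60 = 0.161 · V / A = 0.161 × 3826.125 / 277.107 = 2.223 s.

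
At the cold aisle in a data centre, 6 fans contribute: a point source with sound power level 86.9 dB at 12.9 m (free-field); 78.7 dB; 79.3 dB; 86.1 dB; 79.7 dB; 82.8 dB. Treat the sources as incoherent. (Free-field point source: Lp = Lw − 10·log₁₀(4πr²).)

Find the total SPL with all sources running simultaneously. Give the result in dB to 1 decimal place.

Source at 12.9 m: Lp = 86.9 − 10·log₁₀(4π·12.9²) = 86.9 − 10·log₁₀(2091.170) = 53.7 dB.
Converting to relative power and adding: 10^(53.7/10) + 10^(78.7/10) + 10^(79.3/10) + 10^(86.1/10) + 10^(79.7/10) + 10^(82.8/10) = 8.507e+08.
L_total = 10·log₁₀(8.507e+08) = 89.3 dB.

89.3 dB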